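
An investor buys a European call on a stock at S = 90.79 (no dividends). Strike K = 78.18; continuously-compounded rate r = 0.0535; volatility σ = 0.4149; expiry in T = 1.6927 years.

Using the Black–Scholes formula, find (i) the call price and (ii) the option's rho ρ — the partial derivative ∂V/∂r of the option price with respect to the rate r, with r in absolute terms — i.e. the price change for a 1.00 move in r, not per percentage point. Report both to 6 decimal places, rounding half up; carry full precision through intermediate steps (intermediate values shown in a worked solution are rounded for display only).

price = 28.573709
ρ = 68.829515

σ√T = 0.4149·√1.6927 = 0.539801
d₁ = (ln(S/K) + (r+σ²/2)T) / (σ√T) = (ln(90.79/78.18) + (0.0535+0.4149²/2)·1.6927) / 0.539801 = (0.149535 + 0.236252) / 0.539801 = 0.714684
d₂ = d₁ − σ√T = 0.714684 − 0.539801 = 0.174884
e^{−rT} = e^{−0.0535·1.6927} = 0.913420
N(d₁) = 0.762598,  N(d₂) = 0.569414
Call price V = S·N(d₁) − K·e^{−rT}·N(d₂) = 69.236269 − 40.662560 = 28.573709
ρ = K·T·e^{−rT}·N(d₂) = 68.829515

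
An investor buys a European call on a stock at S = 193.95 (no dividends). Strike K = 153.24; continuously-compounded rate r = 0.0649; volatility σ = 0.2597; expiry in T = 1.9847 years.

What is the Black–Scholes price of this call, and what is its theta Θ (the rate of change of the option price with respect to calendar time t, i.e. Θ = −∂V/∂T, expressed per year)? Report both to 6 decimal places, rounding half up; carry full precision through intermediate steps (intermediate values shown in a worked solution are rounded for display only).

price = 64.142552
Θ = -10.483396

σ√T = 0.2597·√1.9847 = 0.365864
d₁ = (ln(S/K) + (r+σ²/2)T) / (σ√T) = (ln(193.95/153.24) + (0.0649+0.2597²/2)·1.9847) / 0.365864 = (0.235595 + 0.195735) / 0.365864 = 1.178937
d₂ = d₁ − σ√T = 1.178937 − 0.365864 = 0.813073
e^{−rT} = e^{−0.0649·1.9847} = 0.879144
N(d₁) = 0.880788,  N(d₂) = 0.791912
Call price V = S·N(d₁) − K·e^{−rT}·N(d₂) = 170.828897 − 106.686345 = 64.142552
φ(d₁) = (1/√(2π))·e^{−d₁²/2} = 0.199113
Θ = −S·φ(d₁)·σ/(2√T) − r·K·e^{−rT}·N(d₂) = −3.559452 − 6.923944 = -10.483396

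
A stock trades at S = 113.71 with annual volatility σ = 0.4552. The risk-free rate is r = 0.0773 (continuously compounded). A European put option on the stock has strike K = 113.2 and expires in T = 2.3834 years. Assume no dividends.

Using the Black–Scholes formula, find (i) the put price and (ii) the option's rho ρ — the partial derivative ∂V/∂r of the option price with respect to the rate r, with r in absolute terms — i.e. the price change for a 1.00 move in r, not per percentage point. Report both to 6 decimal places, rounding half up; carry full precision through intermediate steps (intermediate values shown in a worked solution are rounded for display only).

price = 19.749001
ρ = -119.607208

σ√T = 0.4552·√2.3834 = 0.702750
d₁ = (ln(S/K) + (r+σ²/2)T) / (σ√T) = (ln(113.71/113.2) + (0.0773+0.4552²/2)·2.3834) / 0.702750 = (0.004495 + 0.431165) / 0.702750 = 0.619937
d₂ = d₁ − σ√T = 0.619937 − 0.702750 = -0.082813
e^{−rT} = e^{−0.0773·2.3834} = 0.831739
N(−d₁) = 0.267650,  N(−d₂) = 0.533000
Put price V = K·e^{−rT}·N(−d₂) − S·N(−d₁) = 50.183439 − 30.434438 = 19.749001
ρ = −K·T·e^{−rT}·N(−d₂) = -119.607208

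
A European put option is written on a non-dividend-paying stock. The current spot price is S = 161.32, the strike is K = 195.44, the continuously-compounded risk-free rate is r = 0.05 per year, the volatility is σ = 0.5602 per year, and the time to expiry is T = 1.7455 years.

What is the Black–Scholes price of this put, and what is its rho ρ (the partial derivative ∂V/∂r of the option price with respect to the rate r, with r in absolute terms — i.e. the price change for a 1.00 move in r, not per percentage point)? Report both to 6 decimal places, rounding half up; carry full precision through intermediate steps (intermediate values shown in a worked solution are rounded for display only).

σ√T = 0.5602·√1.7455 = 0.740122
d₁ = (ln(S/K) + (r+σ²/2)T) / (σ√T) = (ln(161.32/195.44) + (0.05+0.5602²/2)·1.7455) / 0.740122 = (-0.191863 + 0.361165) / 0.740122 = 0.228748
d₂ = d₁ − σ√T = 0.228748 − 0.740122 = -0.511373
e^{−rT} = e^{−0.05·1.7455} = 0.916425
N(−d₁) = 0.409532,  N(−d₂) = 0.695455
Put price V = K·e^{−rT}·N(−d₂) − S·N(−d₁) = 124.560269 − 66.065752 = 58.494516
ρ = −K·T·e^{−rT}·N(−d₂) = -217.419949

price = 58.494516
ρ = -217.419949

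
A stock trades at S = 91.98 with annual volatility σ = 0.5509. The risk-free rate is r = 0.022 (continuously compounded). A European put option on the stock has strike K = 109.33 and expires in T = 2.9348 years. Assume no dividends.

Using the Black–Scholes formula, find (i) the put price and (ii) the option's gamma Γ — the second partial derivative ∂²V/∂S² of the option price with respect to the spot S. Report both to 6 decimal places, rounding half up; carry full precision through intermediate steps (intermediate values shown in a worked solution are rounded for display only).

price = 40.767816
Γ = 0.004312

σ√T = 0.5509·√2.9348 = 0.943761
d₁ = (ln(S/K) + (r+σ²/2)T) / (σ√T) = (ln(91.98/109.33) + (0.022+0.5509²/2)·2.9348) / 0.943761 = (-0.172800 + 0.509908) / 0.943761 = 0.357197
d₂ = d₁ − σ√T = 0.357197 − 0.943761 = -0.586564
e^{−rT} = e^{−0.022·2.9348} = 0.937475
N(−d₁) = 0.360472,  N(−d₂) = 0.721252
Put price V = K·e^{−rT}·N(−d₂) − S·N(−d₁) = 73.924055 − 33.156239 = 40.767816
φ(d₁) = (1/√(2π))·e^{−d₁²/2} = 0.374287
Γ = φ(d₁) / (S·σ·√T) = 0.004312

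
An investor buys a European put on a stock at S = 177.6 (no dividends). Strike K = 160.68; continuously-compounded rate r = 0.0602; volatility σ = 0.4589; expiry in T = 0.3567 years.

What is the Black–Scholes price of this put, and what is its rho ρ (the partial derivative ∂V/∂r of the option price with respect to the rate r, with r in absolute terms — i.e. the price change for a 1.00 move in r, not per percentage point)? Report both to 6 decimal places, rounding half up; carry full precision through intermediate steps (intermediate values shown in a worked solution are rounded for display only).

σ√T = 0.4589·√0.3567 = 0.274075
d₁ = (ln(S/K) + (r+σ²/2)T) / (σ√T) = (ln(177.6/160.68) + (0.0602+0.4589²/2)·0.3567) / 0.274075 = (0.100119 + 0.059032) / 0.274075 = 0.580684
d₂ = d₁ − σ√T = 0.580684 − 0.274075 = 0.306609
e^{−rT} = e^{−0.0602·0.3567} = 0.978756
N(−d₁) = 0.280727,  N(−d₂) = 0.379571
Put price V = K·e^{−rT}·N(−d₂) − S·N(−d₁) = 59.693730 − 49.857086 = 9.836644
ρ = −K·T·e^{−rT}·N(−d₂) = -21.292754

price = 9.836644
ρ = -21.292754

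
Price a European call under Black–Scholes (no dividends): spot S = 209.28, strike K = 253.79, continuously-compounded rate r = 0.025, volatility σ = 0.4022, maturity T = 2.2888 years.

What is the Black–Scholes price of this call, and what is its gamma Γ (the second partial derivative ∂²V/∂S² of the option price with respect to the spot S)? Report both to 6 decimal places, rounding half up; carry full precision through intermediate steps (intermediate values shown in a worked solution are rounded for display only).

σ√T = 0.4022·√2.2888 = 0.608480
d₁ = (ln(S/K) + (r+σ²/2)T) / (σ√T) = (ln(209.28/253.79) + (0.025+0.4022²/2)·2.2888) / 0.608480 = (-0.192834 + 0.242344) / 0.608480 = 0.081366
d₂ = d₁ − σ√T = 0.081366 − 0.608480 = -0.527113
e^{−rT} = e^{−0.025·2.2888} = 0.944386
N(d₁) = 0.532425,  N(d₂) = 0.299057
Call price V = S·N(d₁) − K·e^{−rT}·N(d₂) = 111.425818 − 71.676819 = 39.748999
φ(d₁) = (1/√(2π))·e^{−d₁²/2} = 0.397624
Γ = φ(d₁) / (S·σ·√T) = 0.003122

price = 39.748999
Γ = 0.003122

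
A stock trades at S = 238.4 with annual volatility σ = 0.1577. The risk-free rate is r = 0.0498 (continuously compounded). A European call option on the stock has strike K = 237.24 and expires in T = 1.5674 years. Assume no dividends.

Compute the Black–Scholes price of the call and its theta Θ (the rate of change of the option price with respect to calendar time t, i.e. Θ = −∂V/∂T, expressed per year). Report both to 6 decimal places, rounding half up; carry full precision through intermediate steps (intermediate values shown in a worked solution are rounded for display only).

price = 29.046961
Θ = -12.076690

σ√T = 0.1577·√1.5674 = 0.197434
d₁ = (ln(S/K) + (r+σ²/2)T) / (σ√T) = (ln(238.4/237.24) + (0.0498+0.1577²/2)·1.5674) / 0.197434 = (0.004878 + 0.097547) / 0.197434 = 0.518777
d₂ = d₁ − σ√T = 0.518777 − 0.197434 = 0.321344
e^{−rT} = e^{−0.0498·1.5674} = 0.924912
N(d₁) = 0.698042,  N(d₂) = 0.626025
Call price V = S·N(d₁) − K·e^{−rT}·N(d₂) = 166.413220 − 137.366259 = 29.046961
φ(d₁) = (1/√(2π))·e^{−d₁²/2} = 0.348714
Θ = −S·φ(d₁)·σ/(2√T) − r·K·e^{−rT}·N(d₂) = −5.235851 − 6.840840 = -12.076690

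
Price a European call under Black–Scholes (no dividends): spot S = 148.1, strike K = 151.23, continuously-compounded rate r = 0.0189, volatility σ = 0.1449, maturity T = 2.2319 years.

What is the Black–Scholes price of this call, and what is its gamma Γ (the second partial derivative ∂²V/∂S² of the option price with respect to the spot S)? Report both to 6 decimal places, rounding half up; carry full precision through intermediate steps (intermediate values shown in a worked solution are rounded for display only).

price = 14.249762
Γ = 0.012181

σ√T = 0.1449·√2.2319 = 0.216474
d₁ = (ln(S/K) + (r+σ²/2)T) / (σ√T) = (ln(148.1/151.23) + (0.0189+0.1449²/2)·2.2319) / 0.216474 = (-0.020914 + 0.065613) / 0.216474 = 0.206488
d₂ = d₁ − σ√T = 0.206488 − 0.216474 = -0.009986
e^{−rT} = e^{−0.0189·2.2319} = 0.958694
N(d₁) = 0.581795,  N(d₂) = 0.496016
Call price V = S·N(d₁) − K·e^{−rT}·N(d₂) = 86.163856 − 71.914094 = 14.249762
φ(d₁) = (1/√(2π))·e^{−d₁²/2} = 0.390527
Γ = φ(d₁) / (S·σ·√T) = 0.012181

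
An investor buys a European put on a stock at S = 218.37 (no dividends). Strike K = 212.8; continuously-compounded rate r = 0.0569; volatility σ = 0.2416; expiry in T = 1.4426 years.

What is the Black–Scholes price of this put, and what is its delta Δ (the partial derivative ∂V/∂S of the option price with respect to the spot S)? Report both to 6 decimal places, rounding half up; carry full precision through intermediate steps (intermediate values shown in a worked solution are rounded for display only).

σ√T = 0.2416·√1.4426 = 0.290182
d₁ = (ln(S/K) + (r+σ²/2)T) / (σ√T) = (ln(218.37/212.8) + (0.0569+0.2416²/2)·1.4426) / 0.290182 = (0.025838 + 0.124187) / 0.290182 = 0.517003
d₂ = d₁ − σ√T = 0.517003 − 0.290182 = 0.226821
e^{−rT} = e^{−0.0569·1.4426} = 0.921195
N(−d₁) = 0.302577,  N(−d₂) = 0.410281
Put price V = K·e^{−rT}·N(−d₂) − S·N(−d₁) = 80.427543 − 66.073753 = 14.353789
Δ = −N(−d₁) = -0.302577

price = 14.353789
Δ = -0.302577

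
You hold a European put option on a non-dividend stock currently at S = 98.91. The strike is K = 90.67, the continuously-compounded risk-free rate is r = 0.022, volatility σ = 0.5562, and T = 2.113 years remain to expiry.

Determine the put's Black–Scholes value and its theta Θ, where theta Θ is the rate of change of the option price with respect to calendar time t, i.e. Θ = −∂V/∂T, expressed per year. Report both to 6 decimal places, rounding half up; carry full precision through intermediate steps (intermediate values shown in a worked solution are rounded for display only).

price = 23.309661
Θ = -5.287676

σ√T = 0.5562·√2.113 = 0.808501
d₁ = (ln(S/K) + (r+σ²/2)T) / (σ√T) = (ln(98.91/90.67) + (0.022+0.5562²/2)·2.113) / 0.808501 = (0.086984 + 0.373323) / 0.808501 = 0.569334
d₂ = d₁ − σ√T = 0.569334 − 0.808501 = -0.239168
e^{−rT} = e^{−0.022·2.113} = 0.954578
N(−d₁) = 0.284565,  N(−d₂) = 0.594512
Put price V = K·e^{−rT}·N(−d₂) − S·N(−d₁) = 51.455972 − 28.146312 = 23.309661
φ(d₁) = (1/√(2π))·e^{−d₁²/2} = 0.339253
Θ = −S·φ(d₁)·σ/(2√T) + r·K·e^{−rT}·N(−d₂) = −6.419707 + 1.132031 = -5.287676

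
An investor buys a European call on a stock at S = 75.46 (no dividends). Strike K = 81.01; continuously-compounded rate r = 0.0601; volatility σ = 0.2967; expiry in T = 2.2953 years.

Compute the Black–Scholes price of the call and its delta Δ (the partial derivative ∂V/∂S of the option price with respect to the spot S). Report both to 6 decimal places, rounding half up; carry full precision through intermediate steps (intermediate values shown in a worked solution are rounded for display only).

σ√T = 0.2967·√2.2953 = 0.449508
d₁ = (ln(S/K) + (r+σ²/2)T) / (σ√T) = (ln(75.46/81.01) + (0.0601+0.2967²/2)·2.2953) / 0.449508 = (-0.070970 + 0.238976) / 0.449508 = 0.373756
d₂ = d₁ − σ√T = 0.373756 − 0.449508 = -0.075752
e^{−rT} = e^{−0.0601·2.2953} = 0.871144
N(d₁) = 0.645707,  N(d₂) = 0.469808
Call price V = S·N(d₁) − K·e^{−rT}·N(d₂) = 48.725058 − 33.155033 = 15.570025
Δ = N(d₁) = 0.645707

price = 15.570025
Δ = 0.645707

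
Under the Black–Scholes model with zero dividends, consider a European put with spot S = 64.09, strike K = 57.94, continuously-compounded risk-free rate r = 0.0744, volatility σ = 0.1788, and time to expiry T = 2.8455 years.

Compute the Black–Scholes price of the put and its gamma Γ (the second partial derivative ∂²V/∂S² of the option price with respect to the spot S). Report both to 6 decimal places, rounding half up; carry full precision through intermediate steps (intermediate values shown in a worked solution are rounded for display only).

σ√T = 0.1788·√2.8455 = 0.301611
d₁ = (ln(S/K) + (r+σ²/2)T) / (σ√T) = (ln(64.09/57.94) + (0.0744+0.1788²/2)·2.8455) / 0.301611 = (0.100880 + 0.257190) / 0.301611 = 1.187193
d₂ = d₁ − σ√T = 1.187193 − 0.301611 = 0.885582
e^{−rT} = e^{−0.0744·2.8455} = 0.809203
N(−d₁) = 0.117576,  N(−d₂) = 0.187921
Put price V = K·e^{−rT}·N(−d₂) − S·N(−d₁) = 8.810740 − 7.535434 = 1.275306
φ(d₁) = (1/√(2π))·e^{−d₁²/2} = 0.197177
Γ = φ(d₁) / (S·σ·√T) = 0.010200

price = 1.275306
Γ = 0.010200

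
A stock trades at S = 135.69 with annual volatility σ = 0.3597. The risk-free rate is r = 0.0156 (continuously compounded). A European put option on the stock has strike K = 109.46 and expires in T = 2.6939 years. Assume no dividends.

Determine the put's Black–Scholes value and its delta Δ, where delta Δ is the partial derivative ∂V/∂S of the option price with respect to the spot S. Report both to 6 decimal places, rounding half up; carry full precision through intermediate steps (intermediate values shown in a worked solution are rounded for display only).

price = 15.076112
Δ = -0.232625

σ√T = 0.3597·√2.6939 = 0.590379
d₁ = (ln(S/K) + (r+σ²/2)T) / (σ√T) = (ln(135.69/109.46) + (0.0156+0.3597²/2)·2.6939) / 0.590379 = (0.214814 + 0.216299) / 0.590379 = 0.730229
d₂ = d₁ − σ√T = 0.730229 − 0.590379 = 0.139850
e^{−rT} = e^{−0.0156·2.6939} = 0.958846
N(−d₁) = 0.232625,  N(−d₂) = 0.444389
Put price V = K·e^{−rT}·N(−d₂) − S·N(−d₁) = 46.640993 − 31.564881 = 15.076112
Δ = −N(−d₁) = -0.232625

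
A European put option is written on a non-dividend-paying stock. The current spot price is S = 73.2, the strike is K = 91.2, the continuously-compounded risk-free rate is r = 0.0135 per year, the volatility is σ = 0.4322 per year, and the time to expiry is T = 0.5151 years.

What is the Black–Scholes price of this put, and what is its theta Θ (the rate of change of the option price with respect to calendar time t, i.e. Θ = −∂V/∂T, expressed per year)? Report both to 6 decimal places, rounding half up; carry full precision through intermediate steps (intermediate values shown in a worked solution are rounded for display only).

σ√T = 0.4322·√0.5151 = 0.310192
d₁ = (ln(S/K) + (r+σ²/2)T) / (σ√T) = (ln(73.2/91.2) + (0.0135+0.4322²/2)·0.5151) / 0.310192 = (-0.219859 + 0.055063) / 0.310192 = -0.531271
d₂ = d₁ − σ√T = -0.531271 − 0.310192 = -0.841463
e^{−rT} = e^{−0.0135·0.5151} = 0.993070
N(−d₁) = 0.702385,  N(−d₂) = 0.799956
Put price V = K·e^{−rT}·N(−d₂) − S·N(−d₁) = 72.450402 − 51.414554 = 21.035848
φ(d₁) = (1/√(2π))·e^{−d₁²/2} = 0.346434
Θ = −S·φ(d₁)·σ/(2√T) + r·K·e^{−rT}·N(−d₂) = −7.635553 + 0.978080 = -6.657473

price = 21.035848
Θ = -6.657473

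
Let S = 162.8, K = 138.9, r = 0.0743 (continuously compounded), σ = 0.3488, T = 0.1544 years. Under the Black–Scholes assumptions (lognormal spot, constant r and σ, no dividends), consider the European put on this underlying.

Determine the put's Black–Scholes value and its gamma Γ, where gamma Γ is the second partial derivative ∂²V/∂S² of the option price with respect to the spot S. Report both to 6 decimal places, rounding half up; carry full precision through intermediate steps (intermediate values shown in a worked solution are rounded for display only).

σ√T = 0.3488·√0.1544 = 0.137057
d₁ = (ln(S/K) + (r+σ²/2)T) / (σ√T) = (ln(162.8/138.9) + (0.0743+0.3488²/2)·0.1544) / 0.137057 = (0.158768 + 0.020864) / 0.137057 = 1.310643
d₂ = d₁ − σ√T = 1.310643 − 0.137057 = 1.173587
e^{−rT} = e^{−0.0743·0.1544} = 0.988594
N(−d₁) = 0.094989,  N(−d₂) = 0.120280
Put price V = K·e^{−rT}·N(−d₂) − S·N(−d₁) = 16.516370 − 15.464233 = 1.052137
φ(d₁) = (1/√(2π))·e^{−d₁²/2} = 0.169004
Γ = φ(d₁) / (S·σ·√T) = 0.007574

price = 1.052137
Γ = 0.007574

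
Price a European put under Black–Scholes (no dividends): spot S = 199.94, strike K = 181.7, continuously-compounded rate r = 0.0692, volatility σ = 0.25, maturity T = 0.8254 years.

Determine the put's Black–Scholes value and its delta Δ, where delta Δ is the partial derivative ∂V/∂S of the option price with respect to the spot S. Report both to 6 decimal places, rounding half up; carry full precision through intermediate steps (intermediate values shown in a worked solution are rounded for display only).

σ√T = 0.25·√0.8254 = 0.227129
d₁ = (ln(S/K) + (r+σ²/2)T) / (σ√T) = (ln(199.94/181.7) + (0.0692+0.25²/2)·0.8254) / 0.227129 = (0.095660 + 0.082911) / 0.227129 = 0.786214
d₂ = d₁ − σ√T = 0.786214 − 0.227129 = 0.559085
e^{−rT} = e^{−0.0692·0.8254} = 0.944483
N(−d₁) = 0.215871,  N(−d₂) = 0.288052
Put price V = K·e^{−rT}·N(−d₂) − S·N(−d₁) = 49.433322 − 43.161281 = 6.272041
Δ = −N(−d₁) = -0.215871

price = 6.272041
Δ = -0.215871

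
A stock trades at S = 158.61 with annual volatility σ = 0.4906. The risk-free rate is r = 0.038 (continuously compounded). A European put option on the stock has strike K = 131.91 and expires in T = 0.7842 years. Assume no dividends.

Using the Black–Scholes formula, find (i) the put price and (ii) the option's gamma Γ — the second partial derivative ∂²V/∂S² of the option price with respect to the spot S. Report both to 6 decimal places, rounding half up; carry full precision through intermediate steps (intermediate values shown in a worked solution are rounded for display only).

price = 12.235462
Γ = 0.004499

σ√T = 0.4906·√0.7842 = 0.434451
d₁ = (ln(S/K) + (r+σ²/2)T) / (σ√T) = (ln(158.61/131.91) + (0.038+0.4906²/2)·0.7842) / 0.434451 = (0.184328 + 0.124174) / 0.434451 = 0.710096
d₂ = d₁ − σ√T = 0.710096 − 0.434451 = 0.275645
e^{−rT} = e^{−0.038·0.7842} = 0.970640
N(−d₁) = 0.238822,  N(−d₂) = 0.391410
Put price V = K·e^{−rT}·N(−d₂) − S·N(−d₁) = 50.115072 − 37.879610 = 12.235462
φ(d₁) = (1/√(2π))·e^{−d₁²/2} = 0.310039
Γ = φ(d₁) / (S·σ·√T) = 0.004499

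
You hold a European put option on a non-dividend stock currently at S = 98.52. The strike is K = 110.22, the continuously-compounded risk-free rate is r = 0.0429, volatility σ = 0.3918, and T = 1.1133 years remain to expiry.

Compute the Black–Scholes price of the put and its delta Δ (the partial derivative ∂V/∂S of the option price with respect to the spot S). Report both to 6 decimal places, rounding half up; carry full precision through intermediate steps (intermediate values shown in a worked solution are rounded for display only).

σ√T = 0.3918·√1.1133 = 0.413400
d₁ = (ln(S/K) + (r+σ²/2)T) / (σ√T) = (ln(98.52/110.22) + (0.0429+0.3918²/2)·1.1133) / 0.413400 = (-0.112219 + 0.133210) / 0.413400 = 0.050778
d₂ = d₁ − σ√T = 0.050778 − 0.413400 = -0.362622
e^{−rT} = e^{−0.0429·1.1133} = 0.953362
N(−d₁) = 0.479751,  N(−d₂) = 0.641556
Put price V = K·e^{−rT}·N(−d₂) − S·N(−d₁) = 67.414469 − 47.265094 = 20.149375
Δ = −N(−d₁) = -0.479751

price = 20.149375
Δ = -0.479751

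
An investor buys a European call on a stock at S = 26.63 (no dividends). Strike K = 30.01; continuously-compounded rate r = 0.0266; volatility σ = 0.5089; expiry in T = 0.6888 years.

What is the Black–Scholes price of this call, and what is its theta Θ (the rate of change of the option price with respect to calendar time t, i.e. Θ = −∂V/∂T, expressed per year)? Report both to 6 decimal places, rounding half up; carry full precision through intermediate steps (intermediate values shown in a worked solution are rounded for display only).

price = 3.405248
Θ = -3.511422

σ√T = 0.5089·√0.6888 = 0.422356
d₁ = (ln(S/K) + (r+σ²/2)T) / (σ√T) = (ln(26.63/30.01) + (0.0266+0.5089²/2)·0.6888) / 0.422356 = (-0.119492 + 0.107515) / 0.422356 = -0.028359
d₂ = d₁ − σ√T = -0.028359 − 0.422356 = -0.450716
e^{−rT} = e^{−0.0266·0.6888} = 0.981845
N(d₁) = 0.488688,  N(d₂) = 0.326097
Call price V = S·N(d₁) − K·e^{−rT}·N(d₂) = 13.013756 − 9.608508 = 3.405248
φ(d₁) = (1/√(2π))·e^{−d₁²/2} = 0.398782
Θ = −S·φ(d₁)·σ/(2√T) − r·K·e^{−rT}·N(d₂) = −3.255836 − 0.255586 = -3.511422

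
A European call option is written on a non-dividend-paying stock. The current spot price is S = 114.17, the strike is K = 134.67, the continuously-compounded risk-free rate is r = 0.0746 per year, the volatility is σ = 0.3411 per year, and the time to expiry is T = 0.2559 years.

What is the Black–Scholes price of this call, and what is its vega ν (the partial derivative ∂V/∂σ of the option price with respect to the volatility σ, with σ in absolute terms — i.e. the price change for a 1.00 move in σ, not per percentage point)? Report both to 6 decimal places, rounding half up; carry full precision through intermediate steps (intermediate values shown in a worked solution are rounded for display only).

price = 2.340418
ν = 17.259516

σ√T = 0.3411·√0.2559 = 0.172551
d₁ = (ln(S/K) + (r+σ²/2)T) / (σ√T) = (ln(114.17/134.67) + (0.0746+0.3411²/2)·0.2559) / 0.172551 = (-0.165139 + 0.033977) / 0.172551 = -0.760134
d₂ = d₁ − σ√T = -0.760134 − 0.172551 = -0.932685
e^{−rT} = e^{−0.0746·0.2559} = 0.981091
N(d₁) = 0.223587,  N(d₂) = 0.175491
Call price V = S·N(d₁) − K·e^{−rT}·N(d₂) = 25.526944 − 23.186526 = 2.340418
φ(d₁) = (1/√(2π))·e^{−d₁²/2} = 0.298842
ν = S·φ(d₁)·√T = 17.259516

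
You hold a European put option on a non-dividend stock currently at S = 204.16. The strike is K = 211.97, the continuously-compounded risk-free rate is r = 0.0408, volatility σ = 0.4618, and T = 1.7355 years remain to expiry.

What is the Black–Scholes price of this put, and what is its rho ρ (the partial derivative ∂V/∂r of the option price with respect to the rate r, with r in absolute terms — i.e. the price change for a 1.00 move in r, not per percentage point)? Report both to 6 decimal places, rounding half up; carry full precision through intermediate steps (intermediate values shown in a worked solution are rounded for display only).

price = 44.727869
ρ = -205.126149

σ√T = 0.4618·√1.7355 = 0.608368
d₁ = (ln(S/K) + (r+σ²/2)T) / (σ√T) = (ln(204.16/211.97) + (0.0408+0.4618²/2)·1.7355) / 0.608368 = (-0.037541 + 0.255864) / 0.608368 = 0.358867
d₂ = d₁ − σ√T = 0.358867 − 0.608368 = -0.249500
e^{−rT} = e^{−0.0408·1.7355} = 0.931640
N(−d₁) = 0.359847,  N(−d₂) = 0.598513
Put price V = K·e^{−rT}·N(−d₂) − S·N(−d₁) = 118.194266 − 73.466397 = 44.727869
ρ = −K·T·e^{−rT}·N(−d₂) = -205.126149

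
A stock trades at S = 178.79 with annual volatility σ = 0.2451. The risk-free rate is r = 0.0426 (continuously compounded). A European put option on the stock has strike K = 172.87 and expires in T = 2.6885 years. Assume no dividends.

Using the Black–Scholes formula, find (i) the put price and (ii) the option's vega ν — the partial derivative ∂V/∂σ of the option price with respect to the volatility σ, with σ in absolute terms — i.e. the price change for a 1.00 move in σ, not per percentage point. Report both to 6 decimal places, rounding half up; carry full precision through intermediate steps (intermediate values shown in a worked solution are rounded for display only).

σ√T = 0.2451·√2.6885 = 0.401882
d₁ = (ln(S/K) + (r+σ²/2)T) / (σ√T) = (ln(178.79/172.87) + (0.0426+0.2451²/2)·2.6885) / 0.401882 = (0.033672 + 0.195285) / 0.401882 = 0.569711
d₂ = d₁ − σ√T = 0.569711 − 0.401882 = 0.167830
e^{−rT} = e^{−0.0426·2.6885} = 0.891785
N(−d₁) = 0.284437,  N(−d₂) = 0.433359
Put price V = K·e^{−rT}·N(−d₂) − S·N(−d₁) = 66.807822 − 50.854440 = 15.953381
φ(d₁) = (1/√(2π))·e^{−d₁²/2} = 0.339180
ν = S·φ(d₁)·√T = 99.432552

price = 15.953381
ν = 99.432552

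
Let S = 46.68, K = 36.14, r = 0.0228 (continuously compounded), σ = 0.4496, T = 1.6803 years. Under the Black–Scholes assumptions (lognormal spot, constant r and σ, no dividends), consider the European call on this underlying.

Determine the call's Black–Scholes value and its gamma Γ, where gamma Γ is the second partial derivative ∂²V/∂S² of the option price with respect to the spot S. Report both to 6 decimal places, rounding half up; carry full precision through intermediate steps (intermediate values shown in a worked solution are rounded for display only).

price = 16.409525
Γ = 0.010680

σ√T = 0.4496·√1.6803 = 0.582800
d₁ = (ln(S/K) + (r+σ²/2)T) / (σ√T) = (ln(46.68/36.14) + (0.0228+0.4496²/2)·1.6803) / 0.582800 = (0.255916 + 0.208139) / 0.582800 = 0.796250
d₂ = d₁ − σ√T = 0.796250 − 0.582800 = 0.213449
e^{−rT} = e^{−0.0228·1.6803} = 0.962414
N(d₁) = 0.787056,  N(d₂) = 0.584512
Call price V = S·N(d₁) − K·e^{−rT}·N(d₂) = 36.739797 − 20.330272 = 16.409525
φ(d₁) = (1/√(2π))·e^{−d₁²/2} = 0.290560
Γ = φ(d₁) / (S·σ·√T) = 0.010680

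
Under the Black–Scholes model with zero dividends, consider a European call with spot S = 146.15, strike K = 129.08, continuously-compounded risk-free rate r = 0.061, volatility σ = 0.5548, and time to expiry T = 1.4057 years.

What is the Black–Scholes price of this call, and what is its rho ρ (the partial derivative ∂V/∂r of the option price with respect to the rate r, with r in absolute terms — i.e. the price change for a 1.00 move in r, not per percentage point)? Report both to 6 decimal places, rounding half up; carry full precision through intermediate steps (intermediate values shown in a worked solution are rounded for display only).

σ√T = 0.5548·√1.4057 = 0.657783
d₁ = (ln(S/K) + (r+σ²/2)T) / (σ√T) = (ln(146.15/129.08) + (0.061+0.5548²/2)·1.4057) / 0.657783 = (0.124201 + 0.302087) / 0.657783 = 0.648068
d₂ = d₁ − σ√T = 0.648068 − 0.657783 = -0.009715
e^{−rT} = e^{−0.061·1.4057} = 0.917826
N(d₁) = 0.741529,  N(d₂) = 0.496124
Call price V = S·N(d₁) − K·e^{−rT}·N(d₂) = 108.374535 − 58.777301 = 49.597234
ρ = K·T·e^{−rT}·N(d₂) = 82.623252

price = 49.597234
ρ = 82.623252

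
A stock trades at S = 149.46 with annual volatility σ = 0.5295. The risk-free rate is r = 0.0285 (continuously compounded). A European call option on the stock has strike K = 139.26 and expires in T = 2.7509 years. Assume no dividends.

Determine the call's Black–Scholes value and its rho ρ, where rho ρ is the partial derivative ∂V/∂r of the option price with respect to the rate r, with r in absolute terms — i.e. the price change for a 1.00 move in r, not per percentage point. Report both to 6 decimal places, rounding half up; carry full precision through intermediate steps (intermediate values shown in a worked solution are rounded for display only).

σ√T = 0.5295·√2.7509 = 0.878220
d₁ = (ln(S/K) + (r+σ²/2)T) / (σ√T) = (ln(149.46/139.26) + (0.0285+0.5295²/2)·2.7509) / 0.878220 = (0.070686 + 0.464036) / 0.878220 = 0.608870
d₂ = d₁ − σ√T = 0.608870 − 0.878220 = -0.269350
e^{−rT} = e^{−0.0285·2.7509} = 0.924594
N(d₁) = 0.728695,  N(d₂) = 0.393830
Call price V = S·N(d₁) − K·e^{−rT}·N(d₂) = 108.910718 − 50.709164 = 58.201554
ρ = K·T·e^{−rT}·N(d₂) = 139.495840

price = 58.201554
ρ = 139.495840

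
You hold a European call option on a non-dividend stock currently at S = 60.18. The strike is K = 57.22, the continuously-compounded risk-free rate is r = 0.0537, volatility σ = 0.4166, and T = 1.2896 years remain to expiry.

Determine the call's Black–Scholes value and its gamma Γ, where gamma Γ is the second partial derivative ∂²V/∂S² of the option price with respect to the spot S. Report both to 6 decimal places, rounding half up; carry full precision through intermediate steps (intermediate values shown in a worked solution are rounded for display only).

price = 14.343953
Γ = 0.012430

σ√T = 0.4166·√1.2896 = 0.473093
d₁ = (ln(S/K) + (r+σ²/2)T) / (σ√T) = (ln(60.18/57.22) + (0.0537+0.4166²/2)·1.2896) / 0.473093 = (0.050437 + 0.181160) / 0.473093 = 0.489537
d₂ = d₁ − σ√T = 0.489537 − 0.473093 = 0.016444
e^{−rT} = e^{−0.0537·1.2896} = 0.933092
N(d₁) = 0.687769,  N(d₂) = 0.506560
Call price V = S·N(d₁) − K·e^{−rT}·N(d₂) = 41.389954 − 27.046002 = 14.343953
φ(d₁) = (1/√(2π))·e^{−d₁²/2} = 0.353893
Γ = φ(d₁) / (S·σ·√T) = 0.012430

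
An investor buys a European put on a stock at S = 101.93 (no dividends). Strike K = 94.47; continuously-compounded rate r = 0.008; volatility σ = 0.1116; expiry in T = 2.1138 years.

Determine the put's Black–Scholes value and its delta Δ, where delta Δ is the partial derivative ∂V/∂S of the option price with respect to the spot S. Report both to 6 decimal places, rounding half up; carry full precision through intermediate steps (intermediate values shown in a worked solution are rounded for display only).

price = 2.778531
Δ = -0.256629

σ√T = 0.1116·√2.1138 = 0.162254
d₁ = (ln(S/K) + (r+σ²/2)T) / (σ√T) = (ln(101.93/94.47) + (0.008+0.1116²/2)·2.1138) / 0.162254 = (0.076004 + 0.030074) / 0.162254 = 0.653774
d₂ = d₁ − σ√T = 0.653774 − 0.162254 = 0.491520
e^{−rT} = e^{−0.008·2.1138} = 0.983232
N(−d₁) = 0.256629,  N(−d₂) = 0.311529
Put price V = K·e^{−rT}·N(−d₂) − S·N(−d₁) = 28.936700 − 26.158169 = 2.778531
Δ = −N(−d₁) = -0.256629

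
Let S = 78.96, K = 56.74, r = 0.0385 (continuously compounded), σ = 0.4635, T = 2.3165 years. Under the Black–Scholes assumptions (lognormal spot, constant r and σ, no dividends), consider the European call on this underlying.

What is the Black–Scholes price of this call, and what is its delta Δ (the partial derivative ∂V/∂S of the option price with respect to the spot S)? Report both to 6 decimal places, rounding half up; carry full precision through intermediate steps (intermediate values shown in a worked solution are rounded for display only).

price = 34.490787
Δ = 0.828331

σ√T = 0.4635·√2.3165 = 0.705449
d₁ = (ln(S/K) + (r+σ²/2)T) / (σ√T) = (ln(78.96/56.74) + (0.0385+0.4635²/2)·2.3165) / 0.705449 = (0.330462 + 0.338015) / 0.705449 = 0.947590
d₂ = d₁ − σ√T = 0.947590 − 0.705449 = 0.242140
e^{−rT} = e^{−0.0385·2.3165} = 0.914676
N(d₁) = 0.828331,  N(d₂) = 0.595664
Call price V = S·N(d₁) − K·e^{−rT}·N(d₂) = 65.405002 − 30.914216 = 34.490787
Δ = N(d₁) = 0.828331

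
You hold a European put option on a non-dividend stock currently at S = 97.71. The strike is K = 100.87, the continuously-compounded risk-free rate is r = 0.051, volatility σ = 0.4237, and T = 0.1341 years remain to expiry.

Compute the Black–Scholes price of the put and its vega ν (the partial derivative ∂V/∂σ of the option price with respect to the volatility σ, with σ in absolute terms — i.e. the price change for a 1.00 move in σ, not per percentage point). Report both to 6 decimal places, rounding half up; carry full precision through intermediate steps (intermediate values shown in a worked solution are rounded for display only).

σ√T = 0.4237·√0.1341 = 0.155158
d₁ = (ln(S/K) + (r+σ²/2)T) / (σ√T) = (ln(97.71/100.87) + (0.051+0.4237²/2)·0.1341) / 0.155158 = (-0.031829 + 0.018876) / 0.155158 = -0.083480
d₂ = d₁ − σ√T = -0.083480 − 0.155158 = -0.238638
e^{−rT} = e^{−0.051·0.1341} = 0.993184
N(−d₁) = 0.533265,  N(−d₂) = 0.594307
Put price V = K·e^{−rT}·N(−d₂) − S·N(−d₁) = 59.539142 − 52.105347 = 7.433795
φ(d₁) = (1/√(2π))·e^{−d₁²/2} = 0.397555
ν = S·φ(d₁)·√T = 14.224931

price = 7.433795
ν = 14.224931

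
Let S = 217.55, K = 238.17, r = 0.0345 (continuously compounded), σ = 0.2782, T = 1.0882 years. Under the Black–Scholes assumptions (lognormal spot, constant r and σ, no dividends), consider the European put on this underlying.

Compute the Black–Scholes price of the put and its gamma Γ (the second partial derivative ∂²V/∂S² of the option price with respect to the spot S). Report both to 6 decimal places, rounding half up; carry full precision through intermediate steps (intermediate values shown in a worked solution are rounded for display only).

price = 32.130310
Γ = 0.006314

σ√T = 0.2782·√1.0882 = 0.290209
d₁ = (ln(S/K) + (r+σ²/2)T) / (σ√T) = (ln(217.55/238.17) + (0.0345+0.2782²/2)·1.0882) / 0.290209 = (-0.090556 + 0.079654) / 0.290209 = -0.037567
d₂ = d₁ − σ√T = -0.037567 − 0.290209 = -0.327777
e^{−rT} = e^{−0.0345·1.0882} = 0.963153
N(−d₁) = 0.514984,  N(−d₂) = 0.628460
Put price V = K·e^{−rT}·N(−d₂) − S·N(−d₁) = 144.164993 − 112.034684 = 32.130310
φ(d₁) = (1/√(2π))·e^{−d₁²/2} = 0.398661
Γ = φ(d₁) / (S·σ·√T) = 0.006314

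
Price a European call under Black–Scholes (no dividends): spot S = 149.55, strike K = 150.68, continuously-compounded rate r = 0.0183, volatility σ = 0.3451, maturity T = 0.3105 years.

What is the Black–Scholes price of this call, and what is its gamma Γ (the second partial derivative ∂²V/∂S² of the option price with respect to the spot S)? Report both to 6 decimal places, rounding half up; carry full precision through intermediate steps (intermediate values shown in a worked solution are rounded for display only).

price = 11.328207
Γ = 0.013820

σ√T = 0.3451·√0.3105 = 0.192298
d₁ = (ln(S/K) + (r+σ²/2)T) / (σ√T) = (ln(149.55/150.68) + (0.0183+0.3451²/2)·0.3105) / 0.192298 = (-0.007528 + 0.024171) / 0.192298 = 0.086552
d₂ = d₁ − σ√T = 0.086552 − 0.192298 = -0.105746
e^{−rT} = e^{−0.0183·0.3105} = 0.994334
N(d₁) = 0.534486,  N(d₂) = 0.457892
Call price V = S·N(d₁) − K·e^{−rT}·N(d₂) = 79.932435 − 68.604228 = 11.328207
φ(d₁) = (1/√(2π))·e^{−d₁²/2} = 0.397451
Γ = φ(d₁) / (S·σ·√T) = 0.013820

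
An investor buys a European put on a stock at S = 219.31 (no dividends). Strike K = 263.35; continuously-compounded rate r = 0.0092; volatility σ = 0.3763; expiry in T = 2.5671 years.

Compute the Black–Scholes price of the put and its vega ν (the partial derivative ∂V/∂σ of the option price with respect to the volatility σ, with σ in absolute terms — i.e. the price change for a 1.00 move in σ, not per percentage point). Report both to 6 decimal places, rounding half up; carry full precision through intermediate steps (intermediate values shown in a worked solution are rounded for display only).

price = 77.295059
ν = 140.084761

σ√T = 0.3763·√2.5671 = 0.602914
d₁ = (ln(S/K) + (r+σ²/2)T) / (σ√T) = (ln(219.31/263.35) + (0.0092+0.3763²/2)·2.5671) / 0.602914 = (-0.182998 + 0.205370) / 0.602914 = 0.037107
d₂ = d₁ − σ√T = 0.037107 − 0.602914 = -0.565807
e^{−rT} = e^{−0.0092·2.5671} = 0.976659
N(−d₁) = 0.485200,  N(−d₂) = 0.714238
Put price V = K·e^{−rT}·N(−d₂) − S·N(−d₁) = 183.704217 − 106.409159 = 77.295059
φ(d₁) = (1/√(2π))·e^{−d₁²/2} = 0.398668
ν = S·φ(d₁)·√T = 140.084761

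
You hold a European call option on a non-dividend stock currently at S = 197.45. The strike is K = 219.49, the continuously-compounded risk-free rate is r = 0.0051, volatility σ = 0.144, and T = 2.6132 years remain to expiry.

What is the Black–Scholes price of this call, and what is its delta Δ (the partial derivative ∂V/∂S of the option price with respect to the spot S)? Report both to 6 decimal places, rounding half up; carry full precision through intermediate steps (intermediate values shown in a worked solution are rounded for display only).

price = 11.101063
Δ = 0.389374

σ√T = 0.144·√2.6132 = 0.232782
d₁ = (ln(S/K) + (r+σ²/2)T) / (σ√T) = (ln(197.45/219.49) + (0.0051+0.144²/2)·2.6132) / 0.232782 = (-0.105821 + 0.040421) / 0.232782 = -0.280951
d₂ = d₁ − σ√T = -0.280951 − 0.232782 = -0.513733
e^{−rT} = e^{−0.0051·2.6132} = 0.986761
N(d₁) = 0.389374,  N(d₂) = 0.303719
Call price V = S·N(d₁) − K·e^{−rT}·N(d₂) = 76.881875 − 65.780812 = 11.101063
Δ = N(d₁) = 0.389374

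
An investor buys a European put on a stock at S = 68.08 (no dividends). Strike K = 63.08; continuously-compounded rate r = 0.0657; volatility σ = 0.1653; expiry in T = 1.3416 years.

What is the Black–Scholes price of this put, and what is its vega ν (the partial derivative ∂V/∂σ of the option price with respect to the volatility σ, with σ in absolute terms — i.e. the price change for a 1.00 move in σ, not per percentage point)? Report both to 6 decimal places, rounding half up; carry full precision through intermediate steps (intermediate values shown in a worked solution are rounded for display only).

σ√T = 0.1653·√1.3416 = 0.191463
d₁ = (ln(S/K) + (r+σ²/2)T) / (σ√T) = (ln(68.08/63.08) + (0.0657+0.1653²/2)·1.3416) / 0.191463 = (0.076280 + 0.106472) / 0.191463 = 0.954503
d₂ = d₁ − σ√T = 0.954503 − 0.191463 = 0.763040
e^{−rT} = e^{−0.0657·1.3416} = 0.915630
N(−d₁) = 0.169914,  N(−d₂) = 0.222720
Put price V = K·e^{−rT}·N(−d₂) − S·N(−d₁) = 12.863826 − 11.567779 = 1.296047
φ(d₁) = (1/√(2π))·e^{−d₁²/2} = 0.252972
ν = S·φ(d₁)·√T = 19.948187

price = 1.296047
ν = 19.948187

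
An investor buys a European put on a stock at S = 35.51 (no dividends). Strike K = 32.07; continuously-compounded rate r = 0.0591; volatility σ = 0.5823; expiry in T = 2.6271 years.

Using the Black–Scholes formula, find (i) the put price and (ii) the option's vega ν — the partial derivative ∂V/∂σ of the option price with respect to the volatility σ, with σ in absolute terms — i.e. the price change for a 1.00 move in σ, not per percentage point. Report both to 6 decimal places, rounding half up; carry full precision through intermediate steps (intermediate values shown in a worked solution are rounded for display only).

σ√T = 0.5823·√2.6271 = 0.943811
d₁ = (ln(S/K) + (r+σ²/2)T) / (σ√T) = (ln(35.51/32.07) + (0.0591+0.5823²/2)·2.6271) / 0.943811 = (0.101893 + 0.600651) / 0.943811 = 0.744370
d₂ = d₁ − σ√T = 0.744370 − 0.943811 = -0.199441
e^{−rT} = e^{−0.0591·2.6271} = 0.856191
N(−d₁) = 0.228326,  N(−d₂) = 0.579041
Put price V = K·e^{−rT}·N(−d₂) − S·N(−d₁) = 15.899342 − 8.107868 = 7.791473
φ(d₁) = (1/√(2π))·e^{−d₁²/2} = 0.302407
ν = S·φ(d₁)·√T = 17.405265

price = 7.791473
ν = 17.405265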